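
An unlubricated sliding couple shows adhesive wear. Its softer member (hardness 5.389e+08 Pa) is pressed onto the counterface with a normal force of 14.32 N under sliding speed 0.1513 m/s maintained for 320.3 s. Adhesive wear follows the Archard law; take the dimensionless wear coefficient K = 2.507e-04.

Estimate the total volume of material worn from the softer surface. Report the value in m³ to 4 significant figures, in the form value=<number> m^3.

Intermediate values appear rounded. The computation keeps full precision — one last rounding to four significant figures.
Convert: Sliding distance L = v·t = 0.1513 m/s × 320.3 s = 48.46 m.
As SI base values: W = 14.32 N, H = 5.389e+08 Pa, K = 2.507e-04.
Wear volume V = K·W·L/H = 2.507e-04 · 14.32 · 48.46 / 5.389e+08 = 3.228e-10 m³.

value=3.228e-10 m^3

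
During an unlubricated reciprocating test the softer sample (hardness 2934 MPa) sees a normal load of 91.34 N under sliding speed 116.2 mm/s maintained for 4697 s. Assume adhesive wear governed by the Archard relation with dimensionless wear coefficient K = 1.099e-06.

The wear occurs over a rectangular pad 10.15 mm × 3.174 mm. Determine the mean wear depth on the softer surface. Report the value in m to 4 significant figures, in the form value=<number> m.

value=5.796e-07 m

Intermediates are printed rounded; every step keeps full float precision, and a single final rounding to 4 significant digits.
Convert: Sliding speed v = 116.2 mm/s = 0.1162 m/s. Distance covered L = v·t = 0.1162 m/s × 4697 s = 545.8 m.
Convert: Hardness H = 2934 MPa = 2.934e+09 Pa.
Convert: Pad sides 10.15 mm × 3.174 mm = 0.01015 m × 0.003174 m. Contact area A = 0.01015 m × 0.003174 m = 3.222e-05 m².
As SI base values: W = 91.34 N, H = 2.934e+09 Pa, K = 1.099e-06.
Volume removed: V = K·W·L/H = 1.099e-06 · 91.34 · 545.8 / 2.934e+09 = 1.867e-11 m³.
Depth of wear h = V/A = 1.867e-11 / 3.222e-05 = 5.796e-07 m.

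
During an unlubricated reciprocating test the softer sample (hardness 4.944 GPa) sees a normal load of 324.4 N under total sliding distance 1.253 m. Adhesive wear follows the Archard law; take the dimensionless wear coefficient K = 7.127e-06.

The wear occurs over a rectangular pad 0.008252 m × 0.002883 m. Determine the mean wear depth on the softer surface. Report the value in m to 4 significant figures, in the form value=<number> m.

value=2.463e-08 m

The intermediates are printed rounded — the algebra carries exact precision; one last rounding, at 4 significant figures.
Hardness H = 4.944 GPa = 4.944e+09 Pa.
Contact area A = 0.008252 m × 0.002883 m = 2.379e-05 m².
SI base units throughout: W = 324.4 N, H = 4.944e+09 Pa, K = 7.127e-06.
Archard volume V = K·W·L/H = 7.127e-06 · 324.4 · 1.253 / 4.944e+09 = 5.859e-13 m³.
Mean wear depth h = V/A = 5.859e-13 / 2.379e-05 = 2.463e-08 m.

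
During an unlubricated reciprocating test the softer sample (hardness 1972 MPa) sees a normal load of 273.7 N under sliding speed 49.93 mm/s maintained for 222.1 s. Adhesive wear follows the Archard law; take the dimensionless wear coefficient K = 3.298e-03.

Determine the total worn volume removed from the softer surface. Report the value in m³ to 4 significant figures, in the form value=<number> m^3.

Displayed values are rounded — each operation keeps exact precision; a lone final rounding: four significant digits.
Convert: Sliding speed v = 49.93 mm/s = 0.04993 m/s. Path length L = v·t = 0.04993 m/s × 222.1 s = 11.09 m.
Convert: Hardness H = 1972 MPa = 1.972e+09 Pa.
In SI base units: W = 273.7 N, H = 1.972e+09 Pa, K = 3.298e-03.
Volume removed: V = K·W·L/H = 3.298e-03 · 273.7 · 11.09 / 1.972e+09 = 5.076e-09 m³.

value=5.076e-09 m^3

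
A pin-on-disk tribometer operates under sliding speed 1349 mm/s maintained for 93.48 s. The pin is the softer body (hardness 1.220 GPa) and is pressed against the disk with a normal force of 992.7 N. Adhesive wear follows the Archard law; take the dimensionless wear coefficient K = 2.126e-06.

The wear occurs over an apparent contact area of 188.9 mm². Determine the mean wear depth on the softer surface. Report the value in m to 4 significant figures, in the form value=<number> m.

value=1.155e-06 m

The intermediates appear rounded — the computation runs at full precision, and a lone final rounding: 4 significant digits.
Convert: Sliding speed v = 1349 mm/s = 1.349 m/s. Path length L = v·t = 1.349 m/s × 93.48 s = 126.1 m.
Convert: Hardness H = 1.220 GPa = 1.220e+09 Pa.
Convert: Contact area A = 188.9 mm² = 1.889e-04 m².
Restated in SI base units: W = 992.7 N, H = 1.220e+09 Pa, K = 2.126e-06.
The Archard volume V = K·W·L/H = 2.126e-06 · 992.7 · 126.1 / 1.220e+09 = 2.181e-10 m³.
Average depth h = V/A = 2.181e-10 / 1.889e-04 = 1.155e-06 m.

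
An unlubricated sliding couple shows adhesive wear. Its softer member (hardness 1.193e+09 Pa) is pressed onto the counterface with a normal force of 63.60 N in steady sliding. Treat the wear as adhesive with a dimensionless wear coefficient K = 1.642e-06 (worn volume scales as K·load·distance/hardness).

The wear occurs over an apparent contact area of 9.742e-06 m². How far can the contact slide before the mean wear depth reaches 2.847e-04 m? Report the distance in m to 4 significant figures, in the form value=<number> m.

Every step runs at full float precision — intermediates are shown rounded — a single final rounding, at 4 significant figures.
Collected in SI base units: W = 63.60 N, H = 1.193e+09 Pa, K = 1.642e-06.
Limit volume V_lim = h_lim·A = 2.847e-04 · 9.742e-06 = 2.774e-09 m³.
Thus life L = V_lim·H/(K·W) = 2.774e-09 · 1.193e+09 / (1.642e-06 · 63.60) = 3.168e+04 m.

value=3.168e+04 m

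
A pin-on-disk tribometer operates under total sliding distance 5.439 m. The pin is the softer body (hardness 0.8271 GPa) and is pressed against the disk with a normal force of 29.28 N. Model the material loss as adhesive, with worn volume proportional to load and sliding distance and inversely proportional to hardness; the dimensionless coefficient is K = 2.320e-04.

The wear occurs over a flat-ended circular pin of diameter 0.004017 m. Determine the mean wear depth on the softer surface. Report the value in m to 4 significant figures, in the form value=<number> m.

value=3.525e-06 m

The computation runs at full precision — intermediates are shown rounded, and one final rounding, at four significant digits.
Convert: Hardness H = 0.8271 GPa = 8.271e+08 Pa.
Convert: Contact area A = π·d²/4 = π·(0.004017 m)²/4 = 1.267e-05 m².
Working in SI base units: W = 29.28 N, H = 8.271e+08 Pa, K = 2.320e-04.
Archard relation: V = K·W·L/H = 2.320e-04 · 29.28 · 5.439 / 8.271e+08 = 4.467e-11 m³.
Average depth h = V/A = 4.467e-11 / 1.267e-05 = 3.525e-06 m.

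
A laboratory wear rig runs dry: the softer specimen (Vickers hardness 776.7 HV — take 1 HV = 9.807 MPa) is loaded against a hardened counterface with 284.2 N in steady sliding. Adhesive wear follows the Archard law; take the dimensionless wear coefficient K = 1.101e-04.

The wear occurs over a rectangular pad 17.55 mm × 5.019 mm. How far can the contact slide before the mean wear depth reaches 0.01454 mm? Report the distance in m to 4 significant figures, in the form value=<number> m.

value=311.8 m

Each operation runs at full float precision — intermediates are shown rounded, and a single final rounding to 4 significant figures.
Convert: Hardness H = 776.7 HV × 9.807 MPa/HV = 7617 MPa = 7.617e+09 Pa.
Convert: Pad sides 17.55 mm × 5.019 mm = 0.01755 m × 0.005019 m. Contact area A = 0.01755 m × 0.005019 m = 8.808e-05 m².
Convert: Depth limit h_lim = 0.01454 mm = 1.454e-05 m.
Expressed in SI base units: W = 284.2 N, H = 7.617e+09 Pa, K = 1.101e-04.
Allowed volume V_lim = h_lim·A = 1.454e-05 · 8.808e-05 = 1.281e-09 m³.
Life L = V_lim·H/(K·W) = 1.281e-09 · 7.617e+09 / (1.101e-04 · 284.2) = 311.8 m.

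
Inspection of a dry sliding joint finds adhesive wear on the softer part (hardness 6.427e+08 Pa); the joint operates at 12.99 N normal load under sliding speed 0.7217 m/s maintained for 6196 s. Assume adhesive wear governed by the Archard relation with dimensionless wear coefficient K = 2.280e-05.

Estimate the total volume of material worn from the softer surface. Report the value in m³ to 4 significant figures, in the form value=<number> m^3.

value=2.061e-09 m^3

Intermediates are displayed rounded. Each operation holds full precision. Rounded once at the end: 4 significant digits.
Convert: Sliding distance L = v·t = 0.7217 m/s × 6196 s = 4472 m.
In SI base units, W = 12.99 N, H = 6.427e+08 Pa, K = 2.280e-05.
Apply Archard: V = K·W·L/H = 2.280e-05 · 12.99 · 4472 / 6.427e+08 = 2.061e-09 m³.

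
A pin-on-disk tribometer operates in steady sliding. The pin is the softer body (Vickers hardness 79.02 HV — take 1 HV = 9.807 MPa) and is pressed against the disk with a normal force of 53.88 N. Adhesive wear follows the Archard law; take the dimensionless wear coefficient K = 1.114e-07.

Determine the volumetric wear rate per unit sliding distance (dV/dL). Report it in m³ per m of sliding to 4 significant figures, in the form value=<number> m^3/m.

value=7.745e-15 m^3/m

Each operation runs at exact precision. Intermediates are printed rounded; one final rounding: four significant digits.
Hardness H = 79.02 HV × 9.807 MPa/HV = 774.9 MPa = 7.749e+08 Pa.
Expressed in SI base units: W = 53.88 N, H = 7.749e+08 Pa, K = 1.114e-07.
The wear rate dV/dL = K·W/H (independent of L): 1.114e-07 · 53.88 / 7.749e+08 = 7.745e-15 m³/m.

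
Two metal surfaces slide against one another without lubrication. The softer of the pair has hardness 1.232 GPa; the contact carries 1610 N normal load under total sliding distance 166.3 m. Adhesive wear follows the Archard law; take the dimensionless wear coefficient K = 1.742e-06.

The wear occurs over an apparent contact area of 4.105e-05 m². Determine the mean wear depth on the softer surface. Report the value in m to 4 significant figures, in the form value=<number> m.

Quoted intermediates are rounded; all working math keeps exact precision, and a single final rounding to four significant figures.
Hardness H = 1.232 GPa = 1.232e+09 Pa.
In SI base units, W = 1610 N, H = 1.232e+09 Pa, K = 1.742e-06.
The Archard volume V = K·W·L/H = 1.742e-06 · 1610 · 166.3 / 1.232e+09 = 3.786e-10 m³.
Average depth h = V/A = 3.786e-10 / 4.105e-05 = 9.222e-06 m.

value=9.222e-06 m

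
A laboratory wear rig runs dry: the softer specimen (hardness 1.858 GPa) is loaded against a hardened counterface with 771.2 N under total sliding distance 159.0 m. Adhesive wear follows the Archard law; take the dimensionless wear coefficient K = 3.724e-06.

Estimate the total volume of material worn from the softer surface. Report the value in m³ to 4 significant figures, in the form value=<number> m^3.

value=2.458e-10 m^3

All working math runs at exact precision; the intermediates are displayed rounded; rounded just once to 4 significant figures.
Hardness H = 1.858 GPa = 1.858e+09 Pa.
Working in SI base units: W = 771.2 N, H = 1.858e+09 Pa, K = 3.724e-06.
Archard volume V = K·W·L/H = 3.724e-06 · 771.2 · 159.0 / 1.858e+09 = 2.458e-10 m³.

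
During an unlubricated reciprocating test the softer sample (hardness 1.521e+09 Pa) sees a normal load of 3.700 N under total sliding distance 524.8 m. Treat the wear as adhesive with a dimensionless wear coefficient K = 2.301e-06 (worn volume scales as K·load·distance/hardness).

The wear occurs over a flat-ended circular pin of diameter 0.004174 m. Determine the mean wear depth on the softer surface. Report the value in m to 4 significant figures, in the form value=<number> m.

Intermediate values are displayed rounded; the algebra maintains full precision, and a lone final rounding, at 4 significant figures.
Contact area A = π·d²/4 = π·(0.004174 m)²/4 = 1.368e-05 m².
SI base units throughout: W = 3.700 N, H = 1.521e+09 Pa, K = 2.301e-06.
Volume removed: V = K·W·L/H = 2.301e-06 · 3.700 · 524.8 / 1.521e+09 = 2.938e-12 m³.
Wear depth h = V/A = 2.938e-12 / 1.368e-05 = 2.147e-07 m.

value=2.147e-07 m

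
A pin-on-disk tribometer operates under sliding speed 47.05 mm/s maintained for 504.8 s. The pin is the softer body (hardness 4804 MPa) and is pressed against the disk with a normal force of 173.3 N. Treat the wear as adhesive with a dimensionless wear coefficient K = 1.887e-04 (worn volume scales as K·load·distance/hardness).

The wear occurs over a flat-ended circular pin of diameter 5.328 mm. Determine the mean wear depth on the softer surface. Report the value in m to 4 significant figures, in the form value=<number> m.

The computation holds exact precision — intermediate values are displayed rounded. Rounded just once to four significant figures.
Sliding speed v = 47.05 mm/s = 0.04705 m/s. Total distance L = v·t = 0.04705 m/s × 504.8 s = 23.75 m.
Hardness H = 4804 MPa = 4.804e+09 Pa.
Pin diameter d = 5.328 mm = 0.005328 m. Contact area A = π·d²/4 = π·(0.005328 m)²/4 = 2.230e-05 m².
Restated in SI base units: W = 173.3 N, H = 4.804e+09 Pa, K = 1.887e-04.
Apply Archard: V = K·W·L/H = 1.887e-04 · 173.3 · 23.75 / 4.804e+09 = 1.617e-10 m³.
Wear depth h = V/A = 1.617e-10 / 2.230e-05 = 7.252e-06 m.

value=7.252e-06 m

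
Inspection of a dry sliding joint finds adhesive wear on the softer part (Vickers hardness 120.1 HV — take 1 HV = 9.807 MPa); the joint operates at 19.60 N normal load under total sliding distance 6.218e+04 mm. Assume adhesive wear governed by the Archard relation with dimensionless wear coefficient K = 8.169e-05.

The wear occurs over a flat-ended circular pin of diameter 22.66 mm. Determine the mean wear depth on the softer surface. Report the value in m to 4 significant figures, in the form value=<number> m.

Intermediates appear rounded. All arithmetic maintains full precision, and one last rounding to 4 significant figures.
The distance L = 6.218e+04 mm = 62.18 m.
Hardness H = 120.1 HV × 9.807 MPa/HV = 1178 MPa = 1.178e+09 Pa.
Pin diameter d = 22.66 mm = 0.02266 m. Contact area A = π·d²/4 = π·(0.02266 m)²/4 = 4.033e-04 m².
Expressed in SI base units: W = 19.60 N, H = 1.178e+09 Pa, K = 8.169e-05.
By Archard's law, V = K·W·L/H = 8.169e-05 · 19.60 · 62.18 / 1.178e+09 = 8.453e-11 m³.
Wear depth h = V/A = 8.453e-11 / 4.033e-04 = 2.096e-07 m.

value=2.096e-07 m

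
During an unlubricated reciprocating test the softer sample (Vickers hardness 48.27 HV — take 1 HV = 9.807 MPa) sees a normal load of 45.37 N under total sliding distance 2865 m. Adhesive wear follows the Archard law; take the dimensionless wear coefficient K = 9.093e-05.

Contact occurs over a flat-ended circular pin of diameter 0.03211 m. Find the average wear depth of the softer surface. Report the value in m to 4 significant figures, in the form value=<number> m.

Every step carries full precision. Quoted intermediates are rounded; a lone final rounding: 4 significant figures.
Hardness H = 48.27 HV × 9.807 MPa/HV = 473.4 MPa = 4.734e+08 Pa.
Contact area A = π·d²/4 = π·(0.03211 m)²/4 = 8.098e-04 m².
In SI base units: W = 45.37 N, H = 4.734e+08 Pa, K = 9.093e-05.
Volume removed: V = K·W·L/H = 9.093e-05 · 45.37 · 2865 / 4.734e+08 = 2.497e-08 m³.
Wear depth h = V/A = 2.497e-08 / 8.098e-04 = 3.083e-05 m.

value=3.083e-05 m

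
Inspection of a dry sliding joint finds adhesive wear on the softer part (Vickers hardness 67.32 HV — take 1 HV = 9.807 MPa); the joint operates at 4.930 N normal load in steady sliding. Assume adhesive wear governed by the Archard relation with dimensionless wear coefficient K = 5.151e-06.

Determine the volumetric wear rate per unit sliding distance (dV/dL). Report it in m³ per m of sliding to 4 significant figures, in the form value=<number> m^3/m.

value=3.846e-14 m^3/m

The intermediates appear rounded, and each operation runs at full precision — a lone final rounding to 4 significant digits.
Hardness H = 67.32 HV × 9.807 MPa/HV = 660.2 MPa = 6.602e+08 Pa.
In SI base units: W = 4.930 N, H = 6.602e+08 Pa, K = 5.151e-06.
Rate of wear dV/dL = K·W/H, so: 5.151e-06 · 4.930 / 6.602e+08 = 3.846e-14 m³/m.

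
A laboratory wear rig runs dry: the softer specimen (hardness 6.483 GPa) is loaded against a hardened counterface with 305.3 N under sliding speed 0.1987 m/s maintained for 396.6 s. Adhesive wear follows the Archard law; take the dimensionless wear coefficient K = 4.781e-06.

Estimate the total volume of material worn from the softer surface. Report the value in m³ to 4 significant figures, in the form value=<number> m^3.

Each operation keeps exact precision — intermediates appear rounded — rounded just once to 4 significant digits.
Convert: Path length L = v·t = 0.1987 m/s × 396.6 s = 78.80 m.
Convert: Hardness H = 6.483 GPa = 6.483e+09 Pa.
In SI base units, W = 305.3 N, H = 6.483e+09 Pa, K = 4.781e-06.
Worn volume V = K·W·L/H = 4.781e-06 · 305.3 · 78.80 / 6.483e+09 = 1.774e-11 m³.

value=1.774e-11 m^3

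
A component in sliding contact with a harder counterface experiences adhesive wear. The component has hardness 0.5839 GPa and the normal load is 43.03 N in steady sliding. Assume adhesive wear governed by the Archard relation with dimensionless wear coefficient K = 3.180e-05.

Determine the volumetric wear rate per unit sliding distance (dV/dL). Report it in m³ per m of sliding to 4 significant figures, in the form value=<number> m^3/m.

Displayed values are rounded; each operation maintains full float precision. Rounded once at the end to four significant digits.
Hardness H = 0.5839 GPa = 5.839e+08 Pa.
As SI base values: W = 43.03 N, H = 5.839e+08 Pa, K = 3.180e-05.
Wear rate dV/dL = K·W/H — distance-free: 3.180e-05 · 43.03 / 5.839e+08 = 2.343e-12 m³/m.

value=2.343e-12 m^3/m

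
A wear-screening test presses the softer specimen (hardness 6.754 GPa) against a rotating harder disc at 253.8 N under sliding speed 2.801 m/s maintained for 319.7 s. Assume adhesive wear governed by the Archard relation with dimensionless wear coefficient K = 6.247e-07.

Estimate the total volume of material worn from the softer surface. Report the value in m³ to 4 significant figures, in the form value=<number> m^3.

value=2.102e-11 m^3

Intermediates are displayed rounded. The computation carries full precision — rounded once at the end: 4 significant figures.
Convert: Distance covered L = v·t = 2.801 m/s × 319.7 s = 895.5 m.
Convert: Hardness H = 6.754 GPa = 6.754e+09 Pa.
Collected in SI base units: W = 253.8 N, H = 6.754e+09 Pa, K = 6.247e-07.
Archard volume V = K·W·L/H = 6.247e-07 · 253.8 · 895.5 / 6.754e+09 = 2.102e-11 m³.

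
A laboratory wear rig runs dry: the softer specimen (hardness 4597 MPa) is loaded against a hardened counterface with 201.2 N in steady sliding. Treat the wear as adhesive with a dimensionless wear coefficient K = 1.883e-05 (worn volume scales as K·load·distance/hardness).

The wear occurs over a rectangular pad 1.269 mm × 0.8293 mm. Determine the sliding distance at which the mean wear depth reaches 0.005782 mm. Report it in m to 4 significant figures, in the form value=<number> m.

value=7.383 m

The computation maintains exact precision; the intermediates are displayed rounded; a single final rounding to four significant figures.
Convert: Hardness H = 4597 MPa = 4.597e+09 Pa.
Convert: Pad sides 1.269 mm × 0.8293 mm = 1.269e-03 m × 8.293e-04 m. Contact area A = 1.269e-03 m × 8.293e-04 m = 1.052e-06 m².
Convert: Depth limit h_lim = 0.005782 mm = 5.782e-06 m.
In SI base units, W = 201.2 N, H = 4.597e+09 Pa, K = 1.883e-05.
Permissible volume V_lim = h_lim·A = 5.782e-06 · 1.052e-06 = 6.085e-12 m³.
Thus life L = V_lim·H/(K·W) = 6.085e-12 · 4.597e+09 / (1.883e-05 · 201.2) = 7.383 m.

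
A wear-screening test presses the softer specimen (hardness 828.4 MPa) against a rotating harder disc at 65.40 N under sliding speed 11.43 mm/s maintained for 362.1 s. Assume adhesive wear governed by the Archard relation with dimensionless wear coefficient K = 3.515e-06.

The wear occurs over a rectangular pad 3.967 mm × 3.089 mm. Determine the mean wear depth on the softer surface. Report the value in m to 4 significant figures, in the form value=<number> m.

Every step holds exact precision — printed values are rounded. Rounded once at the end, at four significant digits.
Convert: Sliding speed v = 11.43 mm/s = 0.01143 m/s. Path length L = v·t = 0.01143 m/s × 362.1 s = 4.139 m.
Convert: Hardness H = 828.4 MPa = 8.284e+08 Pa.
Convert: Pad sides 3.967 mm × 3.089 mm = 0.003967 m × 0.003089 m. Contact area A = 0.003967 m × 0.003089 m = 1.225e-05 m².
In SI base units: W = 65.40 N, H = 8.284e+08 Pa, K = 3.515e-06.
Apply Archard: V = K·W·L/H = 3.515e-06 · 65.40 · 4.139 / 8.284e+08 = 1.149e-12 m³.
Depth h = V/A = 1.149e-12 / 1.225e-05 = 9.373e-08 m.

value=9.373e-08 m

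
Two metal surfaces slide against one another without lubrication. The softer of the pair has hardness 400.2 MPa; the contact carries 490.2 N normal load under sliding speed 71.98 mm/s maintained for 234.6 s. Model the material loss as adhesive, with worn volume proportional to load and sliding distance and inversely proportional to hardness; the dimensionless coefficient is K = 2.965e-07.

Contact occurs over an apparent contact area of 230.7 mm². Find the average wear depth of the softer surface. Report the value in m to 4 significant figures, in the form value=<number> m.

value=2.658e-08 m

The intermediates are displayed rounded; the algebra keeps full precision; one last rounding to four significant digits.
Convert: Sliding speed v = 71.98 mm/s = 0.07198 m/s. Distance L = v·t = 0.07198 m/s × 234.6 s = 16.89 m.
Convert: Hardness H = 400.2 MPa = 4.002e+08 Pa.
Convert: Contact area A = 230.7 mm² = 2.307e-04 m².
Restated in SI base units: W = 490.2 N, H = 4.002e+08 Pa, K = 2.965e-07.
Wear volume V = K·W·L/H = 2.965e-07 · 490.2 · 16.89 / 4.002e+08 = 6.133e-12 m³.
Mean wear depth h = V/A = 6.133e-12 / 2.307e-04 = 2.658e-08 m.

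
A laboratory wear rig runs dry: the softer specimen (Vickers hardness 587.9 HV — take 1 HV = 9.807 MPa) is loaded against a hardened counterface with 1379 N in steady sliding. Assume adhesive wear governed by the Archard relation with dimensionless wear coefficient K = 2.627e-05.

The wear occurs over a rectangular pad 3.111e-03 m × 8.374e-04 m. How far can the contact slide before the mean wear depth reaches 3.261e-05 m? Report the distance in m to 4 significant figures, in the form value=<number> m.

All working math runs at full float precision — intermediate values appear rounded. Rounded just once to 4 significant digits.
Hardness H = 587.9 HV × 9.807 MPa/HV = 5766 MPa = 5.766e+09 Pa.
Contact area A = 3.111e-03 m × 8.374e-04 m = 2.605e-06 m².
Restated in SI base units: W = 1379 N, H = 5.766e+09 Pa, K = 2.627e-05.
Limit volume V_lim = h_lim·A = 3.261e-05 · 2.605e-06 = 8.495e-11 m³.
So the life L = V_lim·H/(K·W) = 8.495e-11 · 5.766e+09 / (2.627e-05 · 1379) = 13.52 m.

value=13.52 m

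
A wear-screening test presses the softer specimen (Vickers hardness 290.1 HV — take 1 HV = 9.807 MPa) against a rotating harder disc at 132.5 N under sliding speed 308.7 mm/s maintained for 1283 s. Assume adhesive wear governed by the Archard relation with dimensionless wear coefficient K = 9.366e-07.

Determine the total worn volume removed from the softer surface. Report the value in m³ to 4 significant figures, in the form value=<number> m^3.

value=1.728e-11 m^3

Each operation runs at exact precision, and intermediates are shown rounded; rounded once at the end: 4 significant figures.
Sliding speed v = 308.7 mm/s = 0.3087 m/s. Sliding distance L = v·t = 0.3087 m/s × 1283 s = 396.1 m.
Hardness H = 290.1 HV × 9.807 MPa/HV = 2845 MPa = 2.845e+09 Pa.
Working in SI base units: W = 132.5 N, H = 2.845e+09 Pa, K = 9.366e-07.
The Archard volume V = K·W·L/H = 9.366e-07 · 132.5 · 396.1 / 2.845e+09 = 1.728e-11 m³.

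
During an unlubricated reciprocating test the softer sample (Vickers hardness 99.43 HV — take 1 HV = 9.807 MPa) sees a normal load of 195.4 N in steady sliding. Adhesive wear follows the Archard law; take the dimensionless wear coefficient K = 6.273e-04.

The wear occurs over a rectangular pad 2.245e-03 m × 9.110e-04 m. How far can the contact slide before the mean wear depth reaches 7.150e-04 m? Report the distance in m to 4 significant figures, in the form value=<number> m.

Intermediate values are printed rounded; each operation maintains full float precision; one final rounding: 4 significant digits.
Hardness H = 99.43 HV × 9.807 MPa/HV = 975.1 MPa = 9.751e+08 Pa.
Contact area A = 2.245e-03 m × 9.110e-04 m = 2.045e-06 m².
SI base units throughout: W = 195.4 N, H = 9.751e+08 Pa, K = 6.273e-04.
At the depth limit, V_lim = h_lim·A = 7.150e-04 · 2.045e-06 = 1.462e-09 m³.
Inverting, life L = V_lim·H/(K·W) = 1.462e-09 · 9.751e+08 / (6.273e-04 · 195.4) = 11.63 m.

value=11.63 m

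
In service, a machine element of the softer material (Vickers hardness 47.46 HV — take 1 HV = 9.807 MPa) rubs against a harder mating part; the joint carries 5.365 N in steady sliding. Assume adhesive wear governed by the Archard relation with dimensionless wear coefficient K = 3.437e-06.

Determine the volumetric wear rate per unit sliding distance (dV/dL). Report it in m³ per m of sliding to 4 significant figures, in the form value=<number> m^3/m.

value=3.962e-14 m^3/m

The intermediates appear rounded — the computation carries full float precision, and one final rounding: 4 significant digits.
Hardness H = 47.46 HV × 9.807 MPa/HV = 465.4 MPa = 4.654e+08 Pa.
Working in SI base units: W = 5.365 N, H = 4.654e+08 Pa, K = 3.437e-06.
Rate of wear dV/dL = K·W/H (independent of L): 3.437e-06 · 5.365 / 4.654e+08 = 3.962e-14 m³/m.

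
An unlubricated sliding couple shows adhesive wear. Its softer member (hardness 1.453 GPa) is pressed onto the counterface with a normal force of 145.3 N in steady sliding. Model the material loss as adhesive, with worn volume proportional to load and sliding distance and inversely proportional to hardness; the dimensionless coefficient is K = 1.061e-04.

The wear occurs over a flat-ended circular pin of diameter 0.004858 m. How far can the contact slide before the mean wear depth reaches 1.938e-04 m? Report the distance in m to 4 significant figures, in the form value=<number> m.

Intermediates are shown rounded — the algebra holds exact precision; a lone final rounding: four significant digits.
Convert: Hardness H = 1.453 GPa = 1.453e+09 Pa.
Convert: Contact area A = π·d²/4 = π·(0.004858 m)²/4 = 1.854e-05 m².
SI base units throughout: W = 145.3 N, H = 1.453e+09 Pa, K = 1.061e-04.
Permissible volume V_lim = h_lim·A = 1.938e-04 · 1.854e-05 = 3.592e-09 m³.
Sliding life L = V_lim·H/(K·W) = 3.592e-09 · 1.453e+09 / (1.061e-04 · 145.3) = 338.6 m.

value=338.6 m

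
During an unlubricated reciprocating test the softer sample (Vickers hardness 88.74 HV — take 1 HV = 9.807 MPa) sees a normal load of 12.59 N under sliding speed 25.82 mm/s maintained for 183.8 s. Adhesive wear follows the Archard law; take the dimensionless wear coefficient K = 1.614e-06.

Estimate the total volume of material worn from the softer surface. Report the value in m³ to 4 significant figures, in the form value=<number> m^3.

value=1.108e-13 m^3

The computation runs at full float precision — intermediate values are displayed rounded; a single final rounding: four significant figures.
Convert: Sliding speed v = 25.82 mm/s = 0.02582 m/s. Distance L = v·t = 0.02582 m/s × 183.8 s = 4.746 m.
Convert: Hardness H = 88.74 HV × 9.807 MPa/HV = 870.3 MPa = 8.703e+08 Pa.
In SI base units: W = 12.59 N, H = 8.703e+08 Pa, K = 1.614e-06.
Wear volume V = K·W·L/H = 1.614e-06 · 12.59 · 4.746 / 8.703e+08 = 1.108e-13 m³.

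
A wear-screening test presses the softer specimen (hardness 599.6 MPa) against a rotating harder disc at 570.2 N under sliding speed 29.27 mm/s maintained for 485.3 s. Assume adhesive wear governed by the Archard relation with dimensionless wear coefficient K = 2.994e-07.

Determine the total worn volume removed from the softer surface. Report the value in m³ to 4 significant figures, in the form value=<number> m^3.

All arithmetic maintains full precision, and shown intermediates are rounded — a lone final rounding to four significant digits.
Convert: Sliding speed v = 29.27 mm/s = 0.02927 m/s. Total distance L = v·t = 0.02927 m/s × 485.3 s = 14.20 m.
Convert: Hardness H = 599.6 MPa = 5.996e+08 Pa.
As SI base values: W = 570.2 N, H = 5.996e+08 Pa, K = 2.994e-07.
Worn volume V = K·W·L/H = 2.994e-07 · 570.2 · 14.20 / 5.996e+08 = 4.044e-12 m³.

value=4.044e-12 m^3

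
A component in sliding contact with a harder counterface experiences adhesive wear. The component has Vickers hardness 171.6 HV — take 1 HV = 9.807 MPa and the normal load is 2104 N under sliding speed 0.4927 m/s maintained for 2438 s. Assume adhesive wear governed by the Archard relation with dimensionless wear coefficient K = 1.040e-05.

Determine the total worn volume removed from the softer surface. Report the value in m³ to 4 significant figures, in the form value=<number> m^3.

value=1.562e-08 m^3

The algebra keeps full precision, and intermediates appear rounded. Rounded once at the end, at 4 significant digits.
Convert: Total distance L = v·t = 0.4927 m/s × 2438 s = 1201 m.
Convert: Hardness H = 171.6 HV × 9.807 MPa/HV = 1683 MPa = 1.683e+09 Pa.
SI base units throughout: W = 2104 N, H = 1.683e+09 Pa, K = 1.040e-05.
Archard relation: V = K·W·L/H = 1.040e-05 · 2104 · 1201 / 1.683e+09 = 1.562e-08 m³.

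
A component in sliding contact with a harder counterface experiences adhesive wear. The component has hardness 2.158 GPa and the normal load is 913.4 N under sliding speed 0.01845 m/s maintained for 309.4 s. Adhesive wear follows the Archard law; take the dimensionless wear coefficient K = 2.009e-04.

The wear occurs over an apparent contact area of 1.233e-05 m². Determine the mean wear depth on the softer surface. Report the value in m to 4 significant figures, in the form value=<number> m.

value=3.937e-05 m

Each operation carries exact precision. Intermediates are displayed rounded, and a single final rounding: 4 significant digits.
Total distance L = v·t = 0.01845 m/s × 309.4 s = 5.708 m.
Hardness H = 2.158 GPa = 2.158e+09 Pa.
As SI base values: W = 913.4 N, H = 2.158e+09 Pa, K = 2.009e-04.
Apply Archard: V = K·W·L/H = 2.009e-04 · 913.4 · 5.708 / 2.158e+09 = 4.854e-10 m³.
Mean wear depth h = V/A = 4.854e-10 / 1.233e-05 = 3.937e-05 m.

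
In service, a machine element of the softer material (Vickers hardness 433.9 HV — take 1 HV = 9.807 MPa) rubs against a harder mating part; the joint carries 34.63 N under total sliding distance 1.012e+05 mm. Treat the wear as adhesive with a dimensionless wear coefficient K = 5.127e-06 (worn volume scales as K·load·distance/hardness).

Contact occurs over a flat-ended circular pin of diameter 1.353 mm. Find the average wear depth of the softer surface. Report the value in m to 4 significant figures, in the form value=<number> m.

value=2.937e-06 m

All working math holds full float precision; the intermediates are displayed rounded, and one final rounding: four significant figures.
Distance L = 1.012e+05 mm = 101.2 m.
Hardness H = 433.9 HV × 9.807 MPa/HV = 4255 MPa = 4.255e+09 Pa.
Pin diameter d = 1.353 mm = 0.001353 m. Contact area A = π·d²/4 = π·(0.001353 m)²/4 = 1.438e-06 m².
In SI base units: W = 34.63 N, H = 4.255e+09 Pa, K = 5.127e-06.
Apply Archard: V = K·W·L/H = 5.127e-06 · 34.63 · 101.2 / 4.255e+09 = 4.223e-12 m³.
Mean wear depth h = V/A = 4.223e-12 / 1.438e-06 = 2.937e-06 m.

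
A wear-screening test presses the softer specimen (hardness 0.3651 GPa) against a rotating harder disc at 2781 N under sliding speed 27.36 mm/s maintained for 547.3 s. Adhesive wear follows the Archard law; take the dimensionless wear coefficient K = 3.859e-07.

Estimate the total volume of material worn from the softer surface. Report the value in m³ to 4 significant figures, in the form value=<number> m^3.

value=4.402e-11 m^3

Intermediates are printed rounded, and every step keeps full precision, and rounded just once: 4 significant digits.
Convert: Sliding speed v = 27.36 mm/s = 0.02736 m/s. Distance L = v·t = 0.02736 m/s × 547.3 s = 14.97 m.
Convert: Hardness H = 0.3651 GPa = 3.651e+08 Pa.
Expressed in SI base units: W = 2781 N, H = 3.651e+08 Pa, K = 3.859e-07.
Archard volume V = K·W·L/H = 3.859e-07 · 2781 · 14.97 / 3.651e+08 = 4.402e-11 m³.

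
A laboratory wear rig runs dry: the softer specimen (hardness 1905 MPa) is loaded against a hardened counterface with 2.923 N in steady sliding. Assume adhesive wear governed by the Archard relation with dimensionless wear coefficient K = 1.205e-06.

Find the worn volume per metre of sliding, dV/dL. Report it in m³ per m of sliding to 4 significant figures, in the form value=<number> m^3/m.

Every step keeps full precision — quoted intermediates are rounded, and rounded once at the end: four significant figures.
Hardness H = 1905 MPa = 1.905e+09 Pa.
In SI base units, W = 2.923 N, H = 1.905e+09 Pa, K = 1.205e-06.
Sliding wear rate dV/dL = K·W/H (no L dependence): 1.205e-06 · 2.923 / 1.905e+09 = 1.849e-15 m³/m.

value=1.849e-15 m^3/m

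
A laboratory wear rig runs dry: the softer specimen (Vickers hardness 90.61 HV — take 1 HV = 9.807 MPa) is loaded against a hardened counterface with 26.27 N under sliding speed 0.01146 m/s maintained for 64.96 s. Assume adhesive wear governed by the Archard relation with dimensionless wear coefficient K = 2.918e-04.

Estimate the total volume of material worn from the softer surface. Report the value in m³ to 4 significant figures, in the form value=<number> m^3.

value=6.422e-12 m^3

All arithmetic maintains full float precision — quoted intermediates are rounded — one last rounding: four significant digits.
Convert: The distance L = v·t = 0.01146 m/s × 64.96 s = 0.7444 m.
Convert: Hardness H = 90.61 HV × 9.807 MPa/HV = 888.6 MPa = 8.886e+08 Pa.
Working in SI base units: W = 26.27 N, H = 8.886e+08 Pa, K = 2.918e-04.
Worn volume V = K·W·L/H = 2.918e-04 · 26.27 · 0.7444 / 8.886e+08 = 6.422e-12 m³.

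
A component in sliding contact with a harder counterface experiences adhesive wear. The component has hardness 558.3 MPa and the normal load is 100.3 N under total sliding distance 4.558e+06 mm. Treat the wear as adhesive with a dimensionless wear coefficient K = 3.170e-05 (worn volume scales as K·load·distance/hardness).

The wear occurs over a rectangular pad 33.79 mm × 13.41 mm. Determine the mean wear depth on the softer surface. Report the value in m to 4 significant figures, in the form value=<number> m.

value=5.729e-05 m

All arithmetic holds exact precision. Printed values are rounded. Rounded once at the end, at 4 significant digits.
Path length L = 4.558e+06 mm = 4558 m.
Hardness H = 558.3 MPa = 5.583e+08 Pa.
Pad sides 33.79 mm × 13.41 mm = 0.03379 m × 0.01341 m. Contact area A = 0.03379 m × 0.01341 m = 4.531e-04 m².
In SI base units: W = 100.3 N, H = 5.583e+08 Pa, K = 3.170e-05.
Archard volume V = K·W·L/H = 3.170e-05 · 100.3 · 4558 / 5.583e+08 = 2.596e-08 m³.
Average depth h = V/A = 2.596e-08 / 4.531e-04 = 5.729e-05 m.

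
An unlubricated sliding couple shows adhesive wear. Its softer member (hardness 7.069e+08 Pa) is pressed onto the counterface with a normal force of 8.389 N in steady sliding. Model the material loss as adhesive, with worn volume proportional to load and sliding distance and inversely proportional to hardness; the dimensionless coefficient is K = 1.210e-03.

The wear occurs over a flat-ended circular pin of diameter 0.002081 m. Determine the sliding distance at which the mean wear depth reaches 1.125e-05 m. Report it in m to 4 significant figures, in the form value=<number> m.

The intermediates are printed rounded, and the algebra holds exact precision; rounded once at the end: four significant digits.
Contact area A = π·d²/4 = π·(0.002081 m)²/4 = 3.401e-06 m².
SI base units throughout: W = 8.389 N, H = 7.069e+08 Pa, K = 1.210e-03.
Wearable volume V_lim = h_lim·A = 1.125e-05 · 3.401e-06 = 3.826e-11 m³.
So the life L = V_lim·H/(K·W) = 3.826e-11 · 7.069e+08 / (1.210e-03 · 8.389) = 2.665 m.

value=2.665 m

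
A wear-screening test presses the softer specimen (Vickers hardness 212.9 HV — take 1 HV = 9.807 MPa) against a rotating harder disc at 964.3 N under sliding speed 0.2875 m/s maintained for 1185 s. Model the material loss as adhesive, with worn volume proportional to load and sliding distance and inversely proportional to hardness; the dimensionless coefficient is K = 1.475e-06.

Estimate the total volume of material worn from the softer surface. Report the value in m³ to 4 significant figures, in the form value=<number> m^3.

value=2.321e-10 m^3

Each operation keeps full float precision; the intermediates are shown rounded; rounded just once, at 4 significant figures.
Sliding distance L = v·t = 0.2875 m/s × 1185 s = 340.7 m.
Hardness H = 212.9 HV × 9.807 MPa/HV = 2088 MPa = 2.088e+09 Pa.
As SI base values: W = 964.3 N, H = 2.088e+09 Pa, K = 1.475e-06.
Wear volume V = K·W·L/H = 1.475e-06 · 964.3 · 340.7 / 2.088e+09 = 2.321e-10 m³.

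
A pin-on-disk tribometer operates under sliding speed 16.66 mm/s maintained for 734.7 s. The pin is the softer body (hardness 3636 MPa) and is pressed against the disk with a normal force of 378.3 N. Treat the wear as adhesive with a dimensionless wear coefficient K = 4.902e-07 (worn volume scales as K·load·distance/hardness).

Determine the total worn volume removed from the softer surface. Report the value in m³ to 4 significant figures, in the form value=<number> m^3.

value=6.243e-13 m^3

Each operation maintains full precision — the intermediates are shown rounded, and a single final rounding to 4 significant figures.
Convert: Sliding speed v = 16.66 mm/s = 0.01666 m/s. Sliding distance L = v·t = 0.01666 m/s × 734.7 s = 12.24 m.
Convert: Hardness H = 3636 MPa = 3.636e+09 Pa.
SI base units throughout: W = 378.3 N, H = 3.636e+09 Pa, K = 4.902e-07.
Worn volume V = K·W·L/H = 4.902e-07 · 378.3 · 12.24 / 3.636e+09 = 6.243e-13 m³.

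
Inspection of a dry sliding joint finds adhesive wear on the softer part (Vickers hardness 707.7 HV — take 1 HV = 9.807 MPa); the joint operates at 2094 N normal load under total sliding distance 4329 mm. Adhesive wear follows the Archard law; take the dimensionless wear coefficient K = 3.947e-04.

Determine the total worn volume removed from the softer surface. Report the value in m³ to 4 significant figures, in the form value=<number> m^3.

The intermediates appear rounded; each operation runs at full precision — one final rounding to four significant figures.
Convert: Sliding distance L = 4329 mm = 4.329 m.
Convert: Hardness H = 707.7 HV × 9.807 MPa/HV = 6940 MPa = 6.940e+09 Pa.
Collected in SI base units: W = 2094 N, H = 6.940e+09 Pa, K = 3.947e-04.
By Archard's law, V = K·W·L/H = 3.947e-04 · 2094 · 4.329 / 6.940e+09 = 5.155e-10 m³.

value=5.155e-10 m^3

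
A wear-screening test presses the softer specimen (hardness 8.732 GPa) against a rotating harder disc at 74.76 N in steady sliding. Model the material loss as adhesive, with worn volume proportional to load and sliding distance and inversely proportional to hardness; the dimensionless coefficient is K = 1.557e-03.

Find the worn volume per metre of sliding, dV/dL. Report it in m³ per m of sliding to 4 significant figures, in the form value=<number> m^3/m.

Quoted intermediates are rounded — each operation maintains full float precision. Rounded just once, at four significant digits.
Hardness H = 8.732 GPa = 8.732e+09 Pa.
In SI base units, W = 74.76 N, H = 8.732e+09 Pa, K = 1.557e-03.
Rate of wear dV/dL = K·W/H — distance-free: 1.557e-03 · 74.76 / 8.732e+09 = 1.333e-11 m³/m.

value=1.333e-11 m^3/m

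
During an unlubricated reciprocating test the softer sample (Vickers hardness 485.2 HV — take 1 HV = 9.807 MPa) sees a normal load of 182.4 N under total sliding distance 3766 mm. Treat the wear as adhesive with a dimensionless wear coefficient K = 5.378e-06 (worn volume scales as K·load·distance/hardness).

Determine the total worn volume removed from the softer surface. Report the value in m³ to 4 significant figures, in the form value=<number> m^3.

Every step maintains full precision — intermediate values appear rounded — one final rounding: four significant digits.
Convert: The distance L = 3766 mm = 3.766 m.
Convert: Hardness H = 485.2 HV × 9.807 MPa/HV = 4758 MPa = 4.758e+09 Pa.
Expressed in SI base units: W = 182.4 N, H = 4.758e+09 Pa, K = 5.378e-06.
By Archard's law, V = K·W·L/H = 5.378e-06 · 182.4 · 3.766 / 4.758e+09 = 7.764e-13 m³.

value=7.764e-13 m^3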